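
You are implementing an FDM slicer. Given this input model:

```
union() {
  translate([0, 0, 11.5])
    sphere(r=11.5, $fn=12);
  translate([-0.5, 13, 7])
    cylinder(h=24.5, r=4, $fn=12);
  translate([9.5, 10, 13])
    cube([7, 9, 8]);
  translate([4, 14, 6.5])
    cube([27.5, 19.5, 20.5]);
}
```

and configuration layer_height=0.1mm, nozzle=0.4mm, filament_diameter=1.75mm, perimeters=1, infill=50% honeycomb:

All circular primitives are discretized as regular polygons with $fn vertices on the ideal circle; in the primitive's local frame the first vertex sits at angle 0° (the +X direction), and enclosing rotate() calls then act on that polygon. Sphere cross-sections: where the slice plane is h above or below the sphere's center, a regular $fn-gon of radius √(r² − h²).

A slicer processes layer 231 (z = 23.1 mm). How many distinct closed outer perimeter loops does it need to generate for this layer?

2

At z = 23.1 mm: the sphere is not intersected at this z (|z−center|=11.600 > r=11.5); the r=4 cylinder at (-0.5, 13) contributes a regular 12-gon of circumradius 4; the cube at (9.5, 10) does not reach this height (z outside [13, 21]); the 27.5×19.5 cube at (4, 14) contributes its full rectangle; Taking the union: the 2 present regions are separate (no shared area or edge), so areas and boundary lengths simply add and each stays a separate island — 2 connected regions. The result has 2 disconnected regions.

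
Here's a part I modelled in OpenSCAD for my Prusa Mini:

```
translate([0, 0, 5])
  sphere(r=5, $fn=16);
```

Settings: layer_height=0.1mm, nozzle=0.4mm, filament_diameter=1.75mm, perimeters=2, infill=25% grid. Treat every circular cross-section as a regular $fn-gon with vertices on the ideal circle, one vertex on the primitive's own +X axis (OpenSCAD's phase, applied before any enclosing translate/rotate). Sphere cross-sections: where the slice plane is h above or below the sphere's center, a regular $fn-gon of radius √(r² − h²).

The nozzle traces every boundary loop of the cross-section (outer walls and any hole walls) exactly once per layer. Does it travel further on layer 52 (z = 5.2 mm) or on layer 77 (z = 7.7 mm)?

Layer 52 (z = 5.2): the r=5 sphere contributes a regular 16-gon of circumradius √(5²−0.2²) = 4.996 (perimeter = 2·16·4.996·sin(180°/16) = 31.19 mm). So its perimeter = 31.19 mm. Layer 77 (z = 7.7): the r=5 sphere contributes a regular 16-gon of circumradius √(5²−2.7²) = 4.208 (perimeter = 2·16·4.208·sin(180°/16) = 26.27 mm). So its perimeter = 26.27 mm. Layer 52 is larger (31.19 vs 26.27 mm).

layer 52 (z = 5.2 mm)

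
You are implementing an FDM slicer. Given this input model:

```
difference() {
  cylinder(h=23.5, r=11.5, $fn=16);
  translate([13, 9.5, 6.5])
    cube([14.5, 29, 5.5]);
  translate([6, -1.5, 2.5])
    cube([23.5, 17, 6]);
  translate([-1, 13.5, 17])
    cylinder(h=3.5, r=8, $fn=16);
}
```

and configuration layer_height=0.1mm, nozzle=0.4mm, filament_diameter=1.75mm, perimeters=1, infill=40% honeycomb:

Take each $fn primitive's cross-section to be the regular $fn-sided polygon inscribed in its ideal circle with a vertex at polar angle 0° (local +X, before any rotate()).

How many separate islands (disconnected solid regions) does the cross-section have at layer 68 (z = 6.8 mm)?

At z = 6.8 mm: the cylinder: section is a regular 16-gon, circumradius r=11.5; the cube at (13, 9.5) (footprint 14.5×29) is included at this height; the 23.5×17 cube at (6, -1.5) contributes its full rectangle; the cylinder at (-1, 13.5) is absent (z outside [17, 20.5]); Taking the first minus the rest: starting from the r=11.5 cylinder, the 14.5×29 cube at (13, 9.5) misses the remaining region (no effect); the 23.5×17 cube at (6, -1.5) partially overlaps it — only the 44.43 mm² overlap (of its 399.50 mm²) is removed, clipping the outline — 1 connected region. Overall, the cross-section is a single solid region. Island count = 1.

1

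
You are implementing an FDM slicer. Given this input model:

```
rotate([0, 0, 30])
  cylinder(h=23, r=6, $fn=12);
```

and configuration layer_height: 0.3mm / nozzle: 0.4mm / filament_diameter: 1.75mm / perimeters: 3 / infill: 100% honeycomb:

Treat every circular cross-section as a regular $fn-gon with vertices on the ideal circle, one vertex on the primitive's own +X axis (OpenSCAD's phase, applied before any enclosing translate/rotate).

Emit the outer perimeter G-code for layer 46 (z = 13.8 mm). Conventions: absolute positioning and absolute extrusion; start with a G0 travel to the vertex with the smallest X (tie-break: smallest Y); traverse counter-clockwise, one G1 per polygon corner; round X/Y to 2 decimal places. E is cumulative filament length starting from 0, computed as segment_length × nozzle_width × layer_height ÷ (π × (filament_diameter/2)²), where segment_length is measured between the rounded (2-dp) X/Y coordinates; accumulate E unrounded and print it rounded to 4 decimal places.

G0 X-6.00 Y0.00 Z13.80
G1 X-5.20 Y-3.00 E0.1549
G1 X-3.00 Y-5.20 E0.3101
G1 X0.00 Y-6.00 E0.4650
G1 X3.00 Y-5.20 E0.6199
G1 X5.20 Y-3.00 E0.7751
G1 X6.00 Y0.00 E0.9300
G1 X5.20 Y3.00 E1.0849
G1 X3.00 Y5.20 E1.2402
G1 X0.00 Y6.00 E1.3951
G1 X-3.00 Y5.20 E1.5500
G1 X-5.20 Y3.00 E1.7052
G1 X-6.00 Y0.00 E1.8601

At z = 13.8 mm: the r=6 cylinder contributes a regular 12-gon of circumradius 6; (whole slice rotated 30° about Z — lengths, areas and connectivity unchanged). The outline is a single polygon with 12 vertices. Extrusion per mm of travel: 0.4 × 0.3 / (π × 0.875²) = 0.049890. Accumulating E over each segment gives final E = 1.8601.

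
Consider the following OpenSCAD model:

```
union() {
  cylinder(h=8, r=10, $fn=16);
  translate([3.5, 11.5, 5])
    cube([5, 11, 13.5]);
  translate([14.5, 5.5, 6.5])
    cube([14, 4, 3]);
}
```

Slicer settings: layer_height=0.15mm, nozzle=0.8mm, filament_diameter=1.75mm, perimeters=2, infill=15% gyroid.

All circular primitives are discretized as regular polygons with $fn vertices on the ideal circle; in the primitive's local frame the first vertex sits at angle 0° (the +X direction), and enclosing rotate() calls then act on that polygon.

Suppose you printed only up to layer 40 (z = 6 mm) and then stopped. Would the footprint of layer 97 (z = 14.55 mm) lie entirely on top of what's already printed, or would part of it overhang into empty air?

entirely on top

Compare the two slices. At z = 6: the r=10 cylinder contributes a regular 16-gon of circumradius 10 (area = (16/2)·10.000²·sin(360°/16) = 306.15 mm²); the 5×11 cube at (3.5, 11.5) contributes its full rectangle (area 55.00 mm²); the cube at (14.5, 5.5) is not intersected at this z (z outside [6.5, 9.5]); Taking the union: the 2 present regions are separate (no shared area or edge), so areas and boundary lengths simply add and each stays a separate island — area = 361.15 mm². At z = 14.55: the cylinder is absent (z outside [0, 8]); the cube at (3.5, 11.5) (footprint 5×11) is included at this height (area 55.00 mm²); the cube at (14.5, 5.5) does not reach this height (z outside [6.5, 9.5]); Merging all regions: only the 5×11 cube at (3.5, 11.5) is present, so the union is just that shape — area = 55.00 mm². Checking containment: the cross-section at z = 14.55 is a subset of the cross-section at z = 6.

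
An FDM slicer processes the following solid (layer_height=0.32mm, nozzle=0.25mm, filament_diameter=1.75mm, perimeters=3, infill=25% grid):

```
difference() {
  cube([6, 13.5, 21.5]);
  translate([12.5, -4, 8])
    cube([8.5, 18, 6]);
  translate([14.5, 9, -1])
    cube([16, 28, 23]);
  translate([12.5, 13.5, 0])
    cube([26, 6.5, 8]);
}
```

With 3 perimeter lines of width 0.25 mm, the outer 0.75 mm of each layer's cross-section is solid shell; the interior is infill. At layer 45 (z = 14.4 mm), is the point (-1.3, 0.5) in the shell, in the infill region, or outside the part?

At z = 14.4 mm: the 6×13.5 cube contributes its full rectangle; the cube at (12.5, -4) does not reach this height (z outside [8, 14]); the cube at (14.5, 9) is present — its section is the full 16×28 rectangle; the cube at (12.5, 13.5) is absent (z outside [0, 8]); Taking the first minus the rest: starting from the 6×13.5 cube, the 16×28 cube at (14.5, 9) misses the remaining region (no effect) — 1 connected region. Overall, the cross-section is a single solid region. The nearest boundary edge runs (0.00, 0.00)→(0.00, 13.50); distance from the point to it = 1.30 mm. The point is not inside any of the regions above, so it lies outside the cross-section (1.30 mm from the nearest boundary).

outside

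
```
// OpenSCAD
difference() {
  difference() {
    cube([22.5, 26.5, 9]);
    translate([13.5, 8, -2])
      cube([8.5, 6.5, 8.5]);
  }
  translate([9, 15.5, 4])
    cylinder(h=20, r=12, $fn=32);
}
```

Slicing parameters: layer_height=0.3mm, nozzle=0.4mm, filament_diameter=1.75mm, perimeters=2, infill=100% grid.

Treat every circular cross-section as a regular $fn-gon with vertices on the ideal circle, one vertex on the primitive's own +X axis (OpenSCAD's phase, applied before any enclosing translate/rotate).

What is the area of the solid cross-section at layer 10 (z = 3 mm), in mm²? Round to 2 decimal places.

541.00 mm²

At z = 3 mm: the 22.5×26.5 cube contributes its full rectangle (area 596.25 mm²); the cube at (13.5, 8) is present — its section is the full 8.5×6.5 rectangle (area 55.25 mm²); After the difference (first − rest): starting from the 22.5×26.5 cube (596.25 mm²), the 8.5×6.5 cube at (13.5, 8) lies wholly inside it (removes its full 55.25 mm² and its 30.00 mm outline becomes a hole wall) — area = 541.00 mm²; the cylinder at (9, 15.5) is absent (z outside [4, 24]); Subtracting the remaining from the first: none of the subtracted shapes is present at this height, so the result so far is unchanged — area = 541.00 mm². Overall, the cross-section is one region with 1 hole. Net area = 541.00 mm².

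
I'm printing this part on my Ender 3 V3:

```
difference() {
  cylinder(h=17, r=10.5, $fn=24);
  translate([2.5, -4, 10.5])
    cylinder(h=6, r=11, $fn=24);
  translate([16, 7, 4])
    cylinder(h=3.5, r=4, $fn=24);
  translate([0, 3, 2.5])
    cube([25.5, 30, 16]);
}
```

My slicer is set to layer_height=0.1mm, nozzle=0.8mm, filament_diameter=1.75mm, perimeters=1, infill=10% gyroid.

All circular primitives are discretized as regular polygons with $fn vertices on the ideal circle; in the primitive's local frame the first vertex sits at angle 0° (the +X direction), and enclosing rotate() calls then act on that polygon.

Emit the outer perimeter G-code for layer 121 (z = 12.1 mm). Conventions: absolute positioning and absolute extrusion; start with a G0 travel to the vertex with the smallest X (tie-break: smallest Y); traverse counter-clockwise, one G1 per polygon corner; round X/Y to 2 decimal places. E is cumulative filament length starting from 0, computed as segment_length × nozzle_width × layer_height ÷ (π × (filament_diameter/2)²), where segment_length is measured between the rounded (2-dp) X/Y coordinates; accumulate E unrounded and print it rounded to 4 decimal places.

At z = 12.1 mm: the r=10.5 cylinder contributes a regular 24-gon of circumradius 10.5; the cylinder at (2.5, -4): section is a regular 24-gon, circumradius r=11; the cylinder at (16, 7) is absent (z outside [4, 7.5]); the cube at (0, 3) is present — its section is the full 25.5×30 rectangle; Subtracting the remaining from the first: starting from the r=10.5 cylinder, the r=11 cylinder at (2.5, -4) partially overlaps it — only the 258.49 mm² overlap (of its 375.81 mm²) is removed, clipping the outline; the 25.5×30 cube at (0, 3) partially overlaps it — only the 22.85 mm² overlap (of its 765.00 mm²) is removed, clipping the outline — 1 connected region. The outline is a single polygon with 17 vertices. Extrusion per mm of travel: 0.8 × 0.1 / (π × 0.875²) = 0.033260. Accumulating E over each segment gives final E = 1.4777.

G0 X-10.50 Y0.00 Z12.10
G1 X-10.14 Y-2.72 E0.0913
G1 X-9.09 Y-5.25 E0.1824
G1 X-8.18 Y-6.44 E0.2322
G1 X-8.50 Y-4.00 E0.3140
G1 X-8.13 Y-1.15 E0.4096
G1 X-7.03 Y1.50 E0.5051
G1 X-5.28 Y3.78 E0.6007
G1 X-3.00 Y5.53 E0.6962
G1 X-0.35 Y6.63 E0.7917
G1 X0.00 Y6.67 E0.8034
G1 X0.00 Y10.50 E0.9308
G1 X-2.72 Y10.14 E1.0220
G1 X-5.25 Y9.09 E1.1131
G1 X-7.42 Y7.42 E1.2042
G1 X-9.09 Y5.25 E1.2953
G1 X-10.14 Y2.72 E1.3864
G1 X-10.50 Y0.00 E1.4777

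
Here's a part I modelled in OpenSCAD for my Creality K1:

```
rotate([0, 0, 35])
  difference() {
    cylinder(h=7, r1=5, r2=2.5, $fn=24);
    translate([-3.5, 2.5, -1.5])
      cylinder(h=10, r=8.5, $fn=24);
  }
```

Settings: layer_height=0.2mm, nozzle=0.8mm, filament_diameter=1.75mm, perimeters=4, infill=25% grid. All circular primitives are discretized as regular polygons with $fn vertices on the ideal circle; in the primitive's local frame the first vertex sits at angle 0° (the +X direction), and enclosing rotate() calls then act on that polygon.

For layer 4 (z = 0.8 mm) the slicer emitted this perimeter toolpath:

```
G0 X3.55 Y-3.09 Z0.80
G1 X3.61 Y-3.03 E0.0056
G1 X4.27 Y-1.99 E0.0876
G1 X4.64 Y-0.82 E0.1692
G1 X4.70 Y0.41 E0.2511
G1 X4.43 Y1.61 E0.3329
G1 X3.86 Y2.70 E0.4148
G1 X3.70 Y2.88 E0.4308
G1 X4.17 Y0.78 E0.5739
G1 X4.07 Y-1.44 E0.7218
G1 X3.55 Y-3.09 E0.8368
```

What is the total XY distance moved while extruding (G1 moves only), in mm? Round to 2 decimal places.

12.58 mm

Sum the Euclidean lengths of each G1 segment: total = 12.58 mm.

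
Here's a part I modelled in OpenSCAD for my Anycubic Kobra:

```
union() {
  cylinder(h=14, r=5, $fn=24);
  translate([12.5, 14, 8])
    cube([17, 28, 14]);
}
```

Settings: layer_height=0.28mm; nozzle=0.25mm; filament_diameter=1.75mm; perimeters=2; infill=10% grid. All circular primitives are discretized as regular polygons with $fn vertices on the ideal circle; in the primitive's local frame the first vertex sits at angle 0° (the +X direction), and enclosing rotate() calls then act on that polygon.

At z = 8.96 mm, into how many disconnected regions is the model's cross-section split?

2

At z = 8.96 mm: the r=5 cylinder contributes a regular 24-gon of circumradius 5; the cube at (12.5, 14) (footprint 17×28) is included at this height; Combining (union): the 2 present regions are separate (no shared area or edge), so areas and boundary lengths simply add and each stays a separate island — 2 connected regions. The result has 2 disconnected regions.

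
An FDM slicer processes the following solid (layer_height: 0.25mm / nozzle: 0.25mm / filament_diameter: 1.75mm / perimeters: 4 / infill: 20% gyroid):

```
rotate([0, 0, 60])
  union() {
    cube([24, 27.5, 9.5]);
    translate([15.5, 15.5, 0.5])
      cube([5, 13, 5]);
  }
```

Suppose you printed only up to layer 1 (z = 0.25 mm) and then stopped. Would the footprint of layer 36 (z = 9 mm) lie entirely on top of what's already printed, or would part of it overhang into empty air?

entirely on top

Compare the two slices. At z = 0.25: the cube (footprint 24×27.5) is included at this height (area 660.00 mm²); the cube at (15.5, 15.5) is absent (z outside [0.5, 5.5]); Combining (union): only the 24×27.5 cube is present, so the union is just that shape — area = 660.00 mm²; (whole slice rotated 60° about Z — lengths, areas and connectivity unchanged). At z = 9: the cube (footprint 24×27.5) is included at this height (area 660.00 mm²); the cube at (15.5, 15.5) is not intersected at this z (z outside [0.5, 5.5]); Combining (union): only the 24×27.5 cube is present, so the union is just that shape — area = 660.00 mm²; (whole slice rotated 60° about Z — lengths, areas and connectivity unchanged). Checking containment: the cross-section at z = 9 is a subset of the cross-section at z = 0.25.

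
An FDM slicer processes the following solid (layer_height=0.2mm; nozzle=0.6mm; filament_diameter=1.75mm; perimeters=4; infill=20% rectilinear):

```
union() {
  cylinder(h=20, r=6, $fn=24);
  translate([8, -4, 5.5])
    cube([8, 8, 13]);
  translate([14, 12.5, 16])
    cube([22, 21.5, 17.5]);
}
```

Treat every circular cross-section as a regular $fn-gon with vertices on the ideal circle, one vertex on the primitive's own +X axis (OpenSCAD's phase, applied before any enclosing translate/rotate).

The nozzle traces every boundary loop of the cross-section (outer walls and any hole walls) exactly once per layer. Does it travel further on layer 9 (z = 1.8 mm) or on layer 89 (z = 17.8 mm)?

Layer 9 (z = 1.8): the cylinder: section is a regular 24-gon, circumradius r=6 (perimeter = 2·24·6.000·sin(180°/24) = 37.59 mm); the cube at (8, -4) is not intersected at this z (z outside [5.5, 18.5]); the cube at (14, 12.5) is absent (z outside [16, 33.5]); Merging all regions: only the r=6 cylinder is present, so the union is just that shape — boundary = 37.59 mm. So its perimeter = 37.59 mm. Layer 89 (z = 17.8): the r=6 cylinder contributes a regular 24-gon of circumradius 6 (perimeter = 2·24·6.000·sin(180°/24) = 37.59 mm); the cube at (8, -4) is present — its section is the full 8×8 rectangle (perimeter 32.00 mm); the cube at (14, 12.5) (footprint 22×21.5) is included at this height (perimeter 87.00 mm); Taking the union: the 3 present regions are separate (no shared area or edge), so areas and boundary lengths simply add and each stays a separate island — boundary = 156.59 mm. So its perimeter = 156.59 mm. Layer 89 is larger (156.59 vs 37.59 mm).

layer 89 (z = 17.8 mm)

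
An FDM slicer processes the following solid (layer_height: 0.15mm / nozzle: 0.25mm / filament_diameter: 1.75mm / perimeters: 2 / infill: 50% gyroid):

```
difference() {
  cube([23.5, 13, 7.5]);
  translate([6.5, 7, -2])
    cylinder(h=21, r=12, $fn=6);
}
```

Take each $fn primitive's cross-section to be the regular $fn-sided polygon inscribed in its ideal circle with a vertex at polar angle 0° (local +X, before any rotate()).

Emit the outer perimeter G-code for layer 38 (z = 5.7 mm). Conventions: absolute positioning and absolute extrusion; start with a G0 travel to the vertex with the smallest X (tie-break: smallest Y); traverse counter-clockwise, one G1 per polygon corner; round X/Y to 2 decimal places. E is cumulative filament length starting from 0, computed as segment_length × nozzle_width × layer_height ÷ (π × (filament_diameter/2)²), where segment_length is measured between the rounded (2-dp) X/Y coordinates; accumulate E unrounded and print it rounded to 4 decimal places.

G0 X14.46 Y0.00 Z5.70
G1 X23.50 Y0.00 E0.1409
G1 X23.50 Y13.00 E0.3436
G1 X15.04 Y13.00 E0.4755
G1 X18.50 Y7.00 E0.5835
G1 X14.46 Y0.00 E0.7095

At z = 5.7 mm: the cube (footprint 23.5×13) is included at this height; the r=12 cylinder at (6.5, 7) contributes a regular 6-gon of circumradius 12; Subtracting the remaining from the first: starting from the 23.5×13 cube, the r=12 cylinder at (6.5, 7) partially overlaps it — only the 215.96 mm² overlap (of its 374.12 mm²) is removed, clipping the outline — 1 connected region. The outline is a single polygon with 5 vertices. Extrusion per mm of travel: 0.25 × 0.15 / (π × 0.875²) = 0.015591. Accumulating E over each segment gives final E = 0.7095.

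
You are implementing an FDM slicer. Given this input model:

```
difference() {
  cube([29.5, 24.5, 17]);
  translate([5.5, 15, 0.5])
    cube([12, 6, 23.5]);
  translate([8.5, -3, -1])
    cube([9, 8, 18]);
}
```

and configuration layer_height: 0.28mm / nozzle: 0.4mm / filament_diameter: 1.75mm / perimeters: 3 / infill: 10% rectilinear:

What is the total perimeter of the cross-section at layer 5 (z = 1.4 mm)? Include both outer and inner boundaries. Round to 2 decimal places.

At z = 1.4 mm: the cube (footprint 29.5×24.5) is included at this height (perimeter 108.00 mm); the cube at (5.5, 15) is present — its section is the full 12×6 rectangle (perimeter 36.00 mm); the cube at (8.5, -3) is present — its section is the full 9×8 rectangle (perimeter 34.00 mm); After the difference (first − rest): starting from the 29.5×24.5 cube, the 12×6 cube at (5.5, 15) lies wholly inside it (removes its full 72.00 mm² and its 36.00 mm outline becomes a hole wall); the 9×8 cube at (8.5, -3) partially overlaps it — only the 45.00 mm² overlap (of its 72.00 mm²) is removed, clipping the outline — boundary (outer + 1 inner loop) = 154.00 mm. Overall, the cross-section is one region with 1 hole. Total boundary length (outer + inner) = 154.00 mm.

154.00 mm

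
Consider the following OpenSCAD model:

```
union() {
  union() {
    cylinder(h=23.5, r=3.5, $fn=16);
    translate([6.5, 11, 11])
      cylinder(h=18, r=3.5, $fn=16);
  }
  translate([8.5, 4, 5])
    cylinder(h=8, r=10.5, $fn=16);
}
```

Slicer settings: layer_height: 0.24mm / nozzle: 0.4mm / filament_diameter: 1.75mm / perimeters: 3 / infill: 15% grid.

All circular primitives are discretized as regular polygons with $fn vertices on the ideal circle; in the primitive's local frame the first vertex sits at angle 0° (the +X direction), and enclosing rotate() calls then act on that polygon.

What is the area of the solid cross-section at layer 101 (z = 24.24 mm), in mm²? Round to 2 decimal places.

37.50 mm²

At z = 24.24 mm: the cylinder does not reach this height (z outside [0, 23.5]); the r=3.5 cylinder at (6.5, 11) contributes a regular 16-gon of circumradius 3.5 (area = (16/2)·3.500²·sin(360°/16) = 37.50 mm²); Taking the union: only the r=3.5 cylinder at (6.5, 11) is present, so the union is just that shape — area = 37.50 mm²; the cylinder at (8.5, 4) does not reach this height (z outside [5, 13]); Taking the union: only that combined region is present, so the union is just that shape — area = 37.50 mm². Overall, the cross-section is a single solid region. Net area = 37.50 mm².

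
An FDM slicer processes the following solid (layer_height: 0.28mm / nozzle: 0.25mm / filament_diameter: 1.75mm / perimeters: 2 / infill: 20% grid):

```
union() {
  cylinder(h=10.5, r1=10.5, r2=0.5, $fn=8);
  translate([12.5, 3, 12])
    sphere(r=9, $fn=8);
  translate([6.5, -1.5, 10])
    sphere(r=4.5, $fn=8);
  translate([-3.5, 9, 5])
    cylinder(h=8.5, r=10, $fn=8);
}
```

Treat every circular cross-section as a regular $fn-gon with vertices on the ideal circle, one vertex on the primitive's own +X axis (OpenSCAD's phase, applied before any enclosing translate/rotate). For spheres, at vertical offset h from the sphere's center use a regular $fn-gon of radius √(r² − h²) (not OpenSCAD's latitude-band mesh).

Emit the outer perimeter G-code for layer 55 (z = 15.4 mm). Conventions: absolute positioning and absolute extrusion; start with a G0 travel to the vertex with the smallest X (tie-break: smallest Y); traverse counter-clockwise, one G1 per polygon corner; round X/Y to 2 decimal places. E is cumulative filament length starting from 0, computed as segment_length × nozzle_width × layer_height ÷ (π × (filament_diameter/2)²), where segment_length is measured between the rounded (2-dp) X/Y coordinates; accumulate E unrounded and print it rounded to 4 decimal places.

At z = 15.4 mm: the cone does not reach this height (z outside [0, 10.5]); the r=9 sphere at (12.5, 3) contributes a regular 8-gon of circumradius √(9²−3.4²) = 8.333; the sphere at (6.5, -1.5) is not intersected at this z (|z−center|=5.400 > r=4.5); the cylinder at (-3.5, 9) is absent (z outside [5, 13.5]); Merging all regions: only the r=9 sphere at (12.5, 3) is present, so the union is just that shape — 1 connected region. The outline is a single polygon with 8 vertices. Extrusion per mm of travel: 0.25 × 0.28 / (π × 0.875²) = 0.029103. Accumulating E over each segment gives final E = 1.4843.

G0 X4.17 Y3.00 Z15.40
G1 X6.61 Y-2.89 E0.1855
G1 X12.50 Y-5.33 E0.3711
G1 X18.39 Y-2.89 E0.5566
G1 X20.83 Y3.00 E0.7422
G1 X18.39 Y8.89 E0.9277
G1 X12.50 Y11.33 E1.1132
G1 X6.61 Y8.89 E1.2988
G1 X4.17 Y3.00 E1.4843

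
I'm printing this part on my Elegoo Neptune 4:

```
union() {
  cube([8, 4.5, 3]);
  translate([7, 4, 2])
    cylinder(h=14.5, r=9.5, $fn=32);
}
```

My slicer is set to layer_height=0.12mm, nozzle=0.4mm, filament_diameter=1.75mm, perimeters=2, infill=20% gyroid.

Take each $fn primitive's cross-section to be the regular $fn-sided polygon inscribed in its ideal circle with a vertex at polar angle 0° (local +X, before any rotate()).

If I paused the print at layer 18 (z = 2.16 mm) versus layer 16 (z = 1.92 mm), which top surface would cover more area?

Layer 18 (z = 2.16): the cube is present — its section is the full 8×4.5 rectangle (area 36.00 mm²); the r=9.5 cylinder at (7, 4) gives a regular 32-gon of circumradius 9.5 (constant along its height) (area = (32/2)·9.500²·sin(360°/32) = 281.71 mm²); Merging all regions: the 8×4.5 cube lies entirely inside the r=9.5 cylinder at (7, 4), so the union is just the r=9.5 cylinder at (7, 4) — area = 281.71 mm². So its area = 281.71 mm². Layer 16 (z = 1.92): the cube is present — its section is the full 8×4.5 rectangle (area 36.00 mm²); the cylinder at (7, 4) does not reach this height (z outside [2, 16.5]); Taking the union: only the 8×4.5 cube is present, so the union is just that shape — area = 36.00 mm². So its area = 36.00 mm². Layer 18 is larger (281.71 vs 36.00 mm²).

layer 18 (z = 2.16 mm)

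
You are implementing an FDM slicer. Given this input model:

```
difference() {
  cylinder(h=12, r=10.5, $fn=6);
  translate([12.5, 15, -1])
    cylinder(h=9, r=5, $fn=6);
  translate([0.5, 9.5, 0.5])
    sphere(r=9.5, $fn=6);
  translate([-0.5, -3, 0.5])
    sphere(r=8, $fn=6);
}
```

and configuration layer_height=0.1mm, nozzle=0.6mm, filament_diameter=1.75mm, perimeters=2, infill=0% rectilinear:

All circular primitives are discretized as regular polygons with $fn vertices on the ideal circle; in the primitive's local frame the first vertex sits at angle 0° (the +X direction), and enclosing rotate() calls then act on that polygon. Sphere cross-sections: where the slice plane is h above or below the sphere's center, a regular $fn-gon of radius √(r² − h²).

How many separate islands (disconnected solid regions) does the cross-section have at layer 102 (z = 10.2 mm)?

At z = 10.2 mm: the cylinder: section is a regular 6-gon, circumradius r=10.5; the cylinder at (12.5, 15) does not reach this height (z outside [-1, 8]); the sphere at (0.5, 9.5) is absent (|z−center|=9.700 > r=9.5); the sphere at (-0.5, -3) is not intersected at this z (|z−center|=9.700 > r=8); Subtracting the remaining from the first: none of the subtracted shapes is present at this height, so the r=10.5 cylinder is unchanged — 1 connected region. Overall, the cross-section is a single solid region. Island count = 1.

1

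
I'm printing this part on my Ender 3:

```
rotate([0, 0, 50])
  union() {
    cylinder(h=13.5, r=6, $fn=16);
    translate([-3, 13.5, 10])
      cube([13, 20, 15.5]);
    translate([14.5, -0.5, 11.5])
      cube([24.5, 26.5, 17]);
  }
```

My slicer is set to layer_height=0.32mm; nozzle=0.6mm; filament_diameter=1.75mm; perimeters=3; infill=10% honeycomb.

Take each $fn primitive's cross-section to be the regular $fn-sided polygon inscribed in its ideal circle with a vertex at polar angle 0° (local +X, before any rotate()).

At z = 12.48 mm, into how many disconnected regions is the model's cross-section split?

At z = 12.48 mm: the r=6 cylinder gives a regular 16-gon of circumradius 6 (constant along its height); the cube at (-3, 13.5) (footprint 13×20) is included at this height; the 24.5×26.5 cube at (14.5, -0.5) contributes its full rectangle; Merging all regions: the 3 present regions are separate (no shared area or edge), so areas and boundary lengths simply add and each stays a separate island — 3 connected regions; (rotated 50° about Z; rotation is an isometry so areas/perimeters/island counts are preserved). The result has 3 disconnected regions.

3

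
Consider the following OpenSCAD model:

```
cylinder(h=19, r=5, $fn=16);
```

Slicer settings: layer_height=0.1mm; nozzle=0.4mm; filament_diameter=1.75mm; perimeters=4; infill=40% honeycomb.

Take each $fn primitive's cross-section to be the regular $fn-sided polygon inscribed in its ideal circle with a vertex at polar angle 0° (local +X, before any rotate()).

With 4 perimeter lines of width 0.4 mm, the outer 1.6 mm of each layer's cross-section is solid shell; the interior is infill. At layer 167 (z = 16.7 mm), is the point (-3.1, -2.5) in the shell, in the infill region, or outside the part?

At z = 16.7 mm: the r=5 cylinder contributes a regular 16-gon of circumradius 5. Overall, the cross-section is a single solid region. The nearest boundary edge runs (-4.62, -1.91)→(-3.54, -3.54); distance from the point to it = 0.94 mm. The point is inside the cross-section, 0.94 mm from the nearest boundary — within the 1.6 mm shell band (4 × 0.4).

shell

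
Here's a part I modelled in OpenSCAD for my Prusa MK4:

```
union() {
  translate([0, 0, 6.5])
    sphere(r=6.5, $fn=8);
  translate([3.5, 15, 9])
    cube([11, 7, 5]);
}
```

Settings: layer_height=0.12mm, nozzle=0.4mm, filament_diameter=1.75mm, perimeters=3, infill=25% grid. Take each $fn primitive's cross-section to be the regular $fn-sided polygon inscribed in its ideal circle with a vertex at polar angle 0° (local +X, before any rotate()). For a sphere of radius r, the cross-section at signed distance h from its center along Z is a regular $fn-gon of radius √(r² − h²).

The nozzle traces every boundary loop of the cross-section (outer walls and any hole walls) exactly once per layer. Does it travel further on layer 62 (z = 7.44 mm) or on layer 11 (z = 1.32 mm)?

Layer 62 (z = 7.44): the sphere: section is a regular 8-gon, circumradius = √(r²−h²) = √(6.5²−0.94²) = 6.432 (perimeter = 2·8·6.432·sin(180°/8) = 39.38 mm); the cube at (3.5, 15) does not reach this height (z outside [9, 14]); Combining (union): only the r=6.5 sphere is present, so the union is just that shape — boundary = 39.38 mm. So its perimeter = 39.38 mm. Layer 11 (z = 1.32): the r=6.5 sphere contributes a regular 8-gon of circumradius √(6.5²−5.18²) = 3.927 (perimeter = 2·8·3.927·sin(180°/8) = 24.04 mm); the cube at (3.5, 15) is absent (z outside [9, 14]); Combining (union): only the r=6.5 sphere is present, so the union is just that shape — boundary = 24.04 mm. So its perimeter = 24.04 mm. Layer 62 is larger (39.38 vs 24.04 mm).

layer 62 (z = 7.44 mm)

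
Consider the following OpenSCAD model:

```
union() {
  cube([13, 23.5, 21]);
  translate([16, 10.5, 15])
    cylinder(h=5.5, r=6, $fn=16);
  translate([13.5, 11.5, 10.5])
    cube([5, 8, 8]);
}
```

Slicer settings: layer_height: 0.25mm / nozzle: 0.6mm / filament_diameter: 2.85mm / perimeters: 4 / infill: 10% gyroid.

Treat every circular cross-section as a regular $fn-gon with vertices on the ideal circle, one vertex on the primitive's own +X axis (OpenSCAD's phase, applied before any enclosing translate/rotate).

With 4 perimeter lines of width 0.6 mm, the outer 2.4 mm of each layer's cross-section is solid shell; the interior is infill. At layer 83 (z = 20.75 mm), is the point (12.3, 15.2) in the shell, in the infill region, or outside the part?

shell

At z = 20.75 mm: the cube is present — its section is the full 13×23.5 rectangle; the cylinder at (16, 10.5) is absent (z outside [15, 20.5]); the cube at (13.5, 11.5) is absent (z outside [10.5, 18.5]); Combining (union): only the 13×23.5 cube is present, so the union is just that shape — 1 connected region. Overall, the cross-section is a single solid region. The nearest boundary edge runs (13.00, 0.00)→(13.00, 23.50); distance from the point to it = 0.70 mm. The point is inside the cross-section, 0.70 mm from the nearest boundary — within the 2.4 mm shell band (4 × 0.6).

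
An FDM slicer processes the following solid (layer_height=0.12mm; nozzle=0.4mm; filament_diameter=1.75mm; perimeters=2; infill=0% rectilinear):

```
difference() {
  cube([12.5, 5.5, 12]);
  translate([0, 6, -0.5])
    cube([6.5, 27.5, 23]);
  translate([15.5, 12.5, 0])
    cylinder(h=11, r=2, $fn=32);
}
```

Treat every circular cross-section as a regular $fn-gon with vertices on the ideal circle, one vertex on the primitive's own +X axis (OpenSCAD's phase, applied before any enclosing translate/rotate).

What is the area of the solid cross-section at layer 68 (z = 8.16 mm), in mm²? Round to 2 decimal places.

At z = 8.16 mm: the 12.5×5.5 cube contributes its full rectangle (area 68.75 mm²); the cube at (0, 6) is present — its section is the full 6.5×27.5 rectangle (area 178.75 mm²); the r=2 cylinder at (15.5, 12.5) contributes a regular 32-gon of circumradius 2 (area = (32/2)·2.000²·sin(360°/32) = 12.49 mm²); Subtracting the remaining from the first: starting from the 12.5×5.5 cube (68.75 mm²), the 6.5×27.5 cube at (0, 6) misses the remaining region (no effect); the r=2 cylinder at (15.5, 12.5) misses the remaining region (no effect) — area = 68.75 mm². Overall, the cross-section is a single solid region. Net area = 68.75 mm².

68.75 mm²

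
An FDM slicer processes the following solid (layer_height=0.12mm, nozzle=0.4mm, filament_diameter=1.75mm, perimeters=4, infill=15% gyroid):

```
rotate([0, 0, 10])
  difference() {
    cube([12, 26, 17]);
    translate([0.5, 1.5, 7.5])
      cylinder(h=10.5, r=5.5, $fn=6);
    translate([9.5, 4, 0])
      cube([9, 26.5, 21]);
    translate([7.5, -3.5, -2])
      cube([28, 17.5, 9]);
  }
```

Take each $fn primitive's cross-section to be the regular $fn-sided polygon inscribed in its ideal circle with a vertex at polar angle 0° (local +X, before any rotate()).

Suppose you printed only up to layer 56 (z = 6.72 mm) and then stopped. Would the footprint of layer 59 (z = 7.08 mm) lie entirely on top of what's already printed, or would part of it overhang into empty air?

Compare the two slices. At z = 6.72: the cube (footprint 12×26) is included at this height (area 312.00 mm²); the cylinder at (0.5, 1.5) does not reach this height (z outside [7.5, 18]); the cube at (9.5, 4) (footprint 9×26.5) is included at this height (area 238.50 mm²); the cube at (7.5, -3.5) (footprint 28×17.5) is included at this height (area 490.00 mm²); Taking the first minus the rest: starting from the 12×26 cube (312.00 mm²), the 9×26.5 cube at (9.5, 4) partially overlaps it — only the 55.00 mm² overlap (of its 238.50 mm²) is removed, clipping the outline; the 28×17.5 cube at (7.5, -3.5) partially overlaps it — only the 38.00 mm² overlap (of its 490.00 mm²) is removed, clipping the outline — area = 219.00 mm²; (whole slice rotated 10° about Z — lengths, areas and connectivity unchanged). At z = 7.08: the 12×26 cube contributes its full rectangle (area 312.00 mm²); the cylinder at (0.5, 1.5) is absent (z outside [7.5, 18]); the cube at (9.5, 4) is present — its section is the full 9×26.5 rectangle (area 238.50 mm²); the cube at (7.5, -3.5) is not intersected at this z (z outside [-2, 7]); After the difference (first − rest): starting from the 12×26 cube (312.00 mm²), the 9×26.5 cube at (9.5, 4) partially overlaps it — only the 55.00 mm² overlap (of its 238.50 mm²) is removed, clipping the outline — area = 257.00 mm²; (whole slice rotated 10° about Z — lengths, areas and connectivity unchanged). Checking containment: at z = 7.08 the cross-section extends beyond the z = 6.72 cross-section by about 38.00 mm².

part overhangs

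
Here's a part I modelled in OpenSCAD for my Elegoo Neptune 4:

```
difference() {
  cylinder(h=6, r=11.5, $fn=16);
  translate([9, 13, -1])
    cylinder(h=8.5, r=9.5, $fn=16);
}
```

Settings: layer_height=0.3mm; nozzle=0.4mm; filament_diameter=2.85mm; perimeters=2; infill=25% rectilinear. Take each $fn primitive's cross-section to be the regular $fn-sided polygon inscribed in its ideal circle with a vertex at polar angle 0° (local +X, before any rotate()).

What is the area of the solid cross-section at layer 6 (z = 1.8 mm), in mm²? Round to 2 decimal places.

At z = 1.8 mm: the cylinder: section is a regular 16-gon, circumradius r=11.5 (area = (16/2)·11.500²·sin(360°/16) = 404.88 mm²); the r=9.5 cylinder at (9, 13) contributes a regular 16-gon of circumradius 9.5 (area = (16/2)·9.500²·sin(360°/16) = 276.30 mm²); After the difference (first − rest): starting from the r=11.5 cylinder (404.88 mm²), the r=9.5 cylinder at (9, 13) partially overlaps it — only the 44.92 mm² overlap (of its 276.30 mm²) is removed, clipping the outline — area = 359.96 mm². Overall, the cross-section is a single solid region. Net area = 359.96 mm².

359.96 mm²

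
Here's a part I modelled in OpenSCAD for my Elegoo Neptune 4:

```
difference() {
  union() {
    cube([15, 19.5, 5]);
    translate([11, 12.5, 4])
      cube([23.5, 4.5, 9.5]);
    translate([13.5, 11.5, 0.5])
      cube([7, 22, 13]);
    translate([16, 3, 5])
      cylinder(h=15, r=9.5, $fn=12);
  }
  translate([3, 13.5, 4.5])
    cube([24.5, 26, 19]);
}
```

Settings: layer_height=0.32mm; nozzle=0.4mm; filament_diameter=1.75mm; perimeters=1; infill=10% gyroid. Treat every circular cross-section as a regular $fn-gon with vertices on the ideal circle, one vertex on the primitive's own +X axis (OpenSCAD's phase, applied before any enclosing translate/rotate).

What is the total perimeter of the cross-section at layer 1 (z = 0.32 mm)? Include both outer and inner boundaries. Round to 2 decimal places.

At z = 0.32 mm: the 15×19.5 cube contributes its full rectangle (perimeter 69.00 mm); the cube at (11, 12.5) is absent (z outside [4, 13.5]); the cube at (13.5, 11.5) does not reach this height (z outside [0.5, 13.5]); the cylinder at (16, 3) is absent (z outside [5, 20]); Merging all regions: only the 15×19.5 cube is present, so the union is just that shape — boundary = 69.00 mm; the cube at (3, 13.5) is absent (z outside [4.5, 23.5]); Subtracting the remaining from the first: none of the subtracted shapes is present at this height, so that combined region is unchanged — boundary = 69.00 mm. Overall, the cross-section is a single solid region. Total boundary length (outer) = 69.00 mm.

69.00 mm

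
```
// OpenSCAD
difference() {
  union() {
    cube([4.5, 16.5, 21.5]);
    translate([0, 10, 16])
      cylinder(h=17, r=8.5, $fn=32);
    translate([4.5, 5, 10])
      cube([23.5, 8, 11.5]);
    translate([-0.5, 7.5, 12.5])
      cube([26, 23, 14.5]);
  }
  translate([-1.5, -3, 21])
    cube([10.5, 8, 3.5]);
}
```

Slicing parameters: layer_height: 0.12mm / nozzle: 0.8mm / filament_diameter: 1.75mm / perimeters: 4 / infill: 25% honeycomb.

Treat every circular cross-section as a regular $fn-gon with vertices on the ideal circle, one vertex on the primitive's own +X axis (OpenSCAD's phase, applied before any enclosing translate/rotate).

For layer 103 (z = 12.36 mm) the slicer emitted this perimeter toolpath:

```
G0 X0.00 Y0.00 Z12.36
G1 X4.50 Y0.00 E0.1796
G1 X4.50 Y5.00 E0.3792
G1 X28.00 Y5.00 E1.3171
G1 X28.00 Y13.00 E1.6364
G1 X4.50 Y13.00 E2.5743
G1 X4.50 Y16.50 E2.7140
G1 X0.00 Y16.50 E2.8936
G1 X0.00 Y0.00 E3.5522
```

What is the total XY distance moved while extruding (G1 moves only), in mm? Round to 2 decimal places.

89.00 mm

Sum the Euclidean lengths of each G1 segment: total = 89.00 mm.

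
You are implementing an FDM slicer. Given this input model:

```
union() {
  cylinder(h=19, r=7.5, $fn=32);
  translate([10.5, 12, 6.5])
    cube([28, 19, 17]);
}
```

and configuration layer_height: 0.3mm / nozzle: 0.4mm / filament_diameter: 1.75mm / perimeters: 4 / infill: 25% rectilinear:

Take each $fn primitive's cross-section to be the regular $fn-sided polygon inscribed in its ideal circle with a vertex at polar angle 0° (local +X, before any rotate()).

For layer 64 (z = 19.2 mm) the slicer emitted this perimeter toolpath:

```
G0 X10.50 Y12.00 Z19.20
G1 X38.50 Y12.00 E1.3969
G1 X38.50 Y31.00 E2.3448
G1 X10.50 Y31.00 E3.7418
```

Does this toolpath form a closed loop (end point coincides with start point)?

no

Start point (G0): (10.50, 12.00). End point (last G1): the path does not return to the start — open.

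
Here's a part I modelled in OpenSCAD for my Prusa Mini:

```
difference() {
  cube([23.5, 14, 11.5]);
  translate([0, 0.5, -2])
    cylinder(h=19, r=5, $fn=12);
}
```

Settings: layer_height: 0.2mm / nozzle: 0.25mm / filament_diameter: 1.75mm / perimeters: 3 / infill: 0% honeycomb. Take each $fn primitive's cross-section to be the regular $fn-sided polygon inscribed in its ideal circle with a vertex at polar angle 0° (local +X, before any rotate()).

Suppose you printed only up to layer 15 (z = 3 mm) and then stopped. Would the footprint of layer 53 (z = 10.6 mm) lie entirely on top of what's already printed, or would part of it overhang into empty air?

entirely on top

Compare the two slices. At z = 3: the 23.5×14 cube contributes its full rectangle (area 329.00 mm²); the r=5 cylinder at (0, 0.5) contributes a regular 12-gon of circumradius 5 (area = (12/2)·5.000²·sin(360°/12) = 75.00 mm²); After the difference (first − rest): starting from the 23.5×14 cube (329.00 mm²), the r=5 cylinder at (0, 0.5) partially overlaps it — only the 21.22 mm² overlap (of its 75.00 mm²) is removed, clipping the outline — area = 307.78 mm². At z = 10.6: the cube (footprint 23.5×14) is included at this height (area 329.00 mm²); the r=5 cylinder at (0, 0.5) contributes a regular 12-gon of circumradius 5 (area = (12/2)·5.000²·sin(360°/12) = 75.00 mm²); Subtracting the remaining from the first: starting from the 23.5×14 cube (329.00 mm²), the r=5 cylinder at (0, 0.5) partially overlaps it — only the 21.22 mm² overlap (of its 75.00 mm²) is removed, clipping the outline — area = 307.78 mm². Checking containment: the cross-section at z = 10.6 is a subset of the cross-section at z = 3.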